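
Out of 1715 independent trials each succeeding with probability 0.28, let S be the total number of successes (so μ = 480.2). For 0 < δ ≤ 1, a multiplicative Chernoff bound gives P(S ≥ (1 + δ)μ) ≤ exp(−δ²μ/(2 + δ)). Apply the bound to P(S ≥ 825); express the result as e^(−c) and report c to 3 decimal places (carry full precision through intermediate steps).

Write 825 = (1 + δ)μ, so δ = 825/480.2 − 1 = 0.7180342…
Then the exponent is δ²μ/(2 + δ) = (825 − μ)² / (μ·(2 + δ)) = 91.087220.

91.087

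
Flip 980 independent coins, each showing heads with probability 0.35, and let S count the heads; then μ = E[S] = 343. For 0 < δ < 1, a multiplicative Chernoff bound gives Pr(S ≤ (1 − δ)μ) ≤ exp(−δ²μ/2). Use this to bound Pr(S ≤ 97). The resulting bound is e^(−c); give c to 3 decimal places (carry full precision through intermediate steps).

88.216

Write 97 = (1 − δ)μ, so δ = 1 − 97/343 = 0.7172012…
Then the exponent is δ²μ/2 = (μ − 97)²/(2μ) = 88.215743.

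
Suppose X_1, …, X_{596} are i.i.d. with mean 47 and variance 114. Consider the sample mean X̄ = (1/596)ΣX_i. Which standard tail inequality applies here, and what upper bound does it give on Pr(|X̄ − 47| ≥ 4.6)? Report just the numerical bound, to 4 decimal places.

With mean and variance of each term known, Chebyshev's inequality bounds the deviation of the sum (or sample mean).
Var(X̄) = Var(X_i)/n = 114/596 = 0.19128.
Chebyshev: Pr(|X̄ − 47| ≥ 4.6) ≤ Var(X̄)/(4.6)² = 114/(596·4.6²) = 0.0090.

0.0090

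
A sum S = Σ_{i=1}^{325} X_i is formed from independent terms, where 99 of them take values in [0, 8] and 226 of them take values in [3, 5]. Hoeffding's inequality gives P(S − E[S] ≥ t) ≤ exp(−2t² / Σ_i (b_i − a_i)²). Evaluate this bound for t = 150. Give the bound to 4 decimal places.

0.0020

Σ(b_i − a_i)² = 99·8² + 226·2² = 7240.
Exponent = 2·150² / 7240 = 6.21547.
Bound = exp(−6.21547) = 0.00200.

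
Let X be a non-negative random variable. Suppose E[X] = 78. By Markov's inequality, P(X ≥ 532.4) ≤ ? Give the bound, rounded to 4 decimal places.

Markov's inequality: for a non-negative random variable, P(X ≥ a) ≤ E[X]/a.
Here E[X] = 78 and a = 532.4, so the bound is 78/532.4 = 0.1465.

0.1465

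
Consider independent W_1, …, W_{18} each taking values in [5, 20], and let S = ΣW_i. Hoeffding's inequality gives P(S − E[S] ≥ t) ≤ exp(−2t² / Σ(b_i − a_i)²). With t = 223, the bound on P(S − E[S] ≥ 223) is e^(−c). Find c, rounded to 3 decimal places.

Σ(b_i − a_i)² = 18·(15)² = 4050.
c = 2t²/4050 = 2·223²/4050 = 24.5575.

24.558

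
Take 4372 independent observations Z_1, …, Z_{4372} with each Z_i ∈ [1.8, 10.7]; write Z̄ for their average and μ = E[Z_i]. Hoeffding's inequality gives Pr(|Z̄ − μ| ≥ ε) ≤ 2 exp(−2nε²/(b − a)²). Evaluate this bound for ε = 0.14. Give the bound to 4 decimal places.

0.2298

Exponent: 2nε²/(b − a)² = 2·4372·0.14² / 8.9² = 2.16365.
Bound = 2·exp(−2.16365) = 0.22981.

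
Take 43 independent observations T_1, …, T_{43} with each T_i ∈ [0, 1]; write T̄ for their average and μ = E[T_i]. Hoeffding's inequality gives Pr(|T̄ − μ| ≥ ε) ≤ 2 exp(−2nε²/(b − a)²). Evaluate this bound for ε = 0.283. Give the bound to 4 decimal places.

Exponent: 2nε²/(b − a)² = 2·43·0.283² / 1² = 6.88765.
Bound = 2·exp(−6.88765) = 0.00204.

0.0020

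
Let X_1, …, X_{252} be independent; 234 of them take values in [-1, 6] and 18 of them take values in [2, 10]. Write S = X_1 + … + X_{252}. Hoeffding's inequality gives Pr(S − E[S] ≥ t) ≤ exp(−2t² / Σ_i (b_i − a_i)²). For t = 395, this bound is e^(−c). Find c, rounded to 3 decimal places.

24.731

Σ(b_i − a_i)² = 234·7² + 18·8² = 12618.
c = 2t² / 12618 = 2·395² / 12618 = 24.7305.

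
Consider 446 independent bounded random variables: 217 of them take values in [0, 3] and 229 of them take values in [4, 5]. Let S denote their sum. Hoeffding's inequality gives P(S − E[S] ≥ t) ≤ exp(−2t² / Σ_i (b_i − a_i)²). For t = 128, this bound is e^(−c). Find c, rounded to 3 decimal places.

Σ(b_i − a_i)² = 217·3² + 229·1² = 2182.
c = 2t² / 2182 = 2·128² / 2182 = 15.0174.

15.017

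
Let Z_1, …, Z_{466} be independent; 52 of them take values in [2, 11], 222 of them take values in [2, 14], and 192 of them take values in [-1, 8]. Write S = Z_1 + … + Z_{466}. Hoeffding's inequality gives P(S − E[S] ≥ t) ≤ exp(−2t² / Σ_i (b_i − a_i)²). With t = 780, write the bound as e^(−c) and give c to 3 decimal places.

Σ(b_i − a_i)² = 52·9² + 222·12² + 192·9² = 51732.
c = 2t² / 51732 = 2·780² / 51732 = 23.5212.

23.521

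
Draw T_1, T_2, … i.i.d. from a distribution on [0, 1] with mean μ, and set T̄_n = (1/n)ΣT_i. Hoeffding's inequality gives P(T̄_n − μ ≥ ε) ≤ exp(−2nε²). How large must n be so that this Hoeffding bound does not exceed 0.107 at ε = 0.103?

106

Require exp(−2nε²) ≤ 0.107, i.e. 2nε² ≥ ln(1/0.107) = 2.234926.
So n ≥ 2.234926 / (2·0.103²) = 105.332.
The smallest integer n is 106.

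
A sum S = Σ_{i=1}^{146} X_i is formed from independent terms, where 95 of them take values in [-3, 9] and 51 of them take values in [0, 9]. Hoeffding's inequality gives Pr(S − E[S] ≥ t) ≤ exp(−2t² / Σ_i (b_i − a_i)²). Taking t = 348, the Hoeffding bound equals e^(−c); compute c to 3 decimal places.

13.599

Σ(b_i − a_i)² = 95·12² + 51·9² = 17811.
c = 2t² / 17811 = 2·348² / 17811 = 13.5988.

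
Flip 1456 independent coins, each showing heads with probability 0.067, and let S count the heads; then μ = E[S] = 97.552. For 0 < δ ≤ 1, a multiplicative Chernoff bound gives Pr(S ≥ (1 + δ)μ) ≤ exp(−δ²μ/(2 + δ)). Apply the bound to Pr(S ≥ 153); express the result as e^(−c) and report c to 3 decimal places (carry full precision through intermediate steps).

Write 153 = (1 + δ)μ, so δ = 153/97.552 − 1 = 0.5683943…
Then the exponent is δ²μ/(2 + δ) = (153 − μ)² / (μ·(2 + δ)) = 12.270829.

12.271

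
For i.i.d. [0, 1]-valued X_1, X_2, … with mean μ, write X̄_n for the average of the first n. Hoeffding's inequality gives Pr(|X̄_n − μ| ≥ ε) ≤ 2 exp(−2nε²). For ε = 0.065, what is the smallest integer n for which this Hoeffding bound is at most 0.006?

688

Require 2·exp(−2nε²) ≤ 0.006, i.e. 2nε² ≥ ln(2/0.006) = 5.809143.
So n ≥ 5.809143 / (2·0.065²) = 687.473.
The smallest integer n is 688.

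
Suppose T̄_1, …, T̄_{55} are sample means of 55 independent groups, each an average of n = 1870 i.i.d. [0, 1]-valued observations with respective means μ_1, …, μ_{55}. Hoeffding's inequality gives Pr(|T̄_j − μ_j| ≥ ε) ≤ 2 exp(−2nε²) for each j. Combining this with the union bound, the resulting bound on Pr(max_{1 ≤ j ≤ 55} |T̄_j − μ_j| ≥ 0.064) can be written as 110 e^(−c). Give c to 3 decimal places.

15.319

Union bound over the 55 events: Pr(max_{1 ≤ j ≤ 55} |T̄_j − μ_j| ≥ 0.064) ≤ 55·2·exp(−2nε²) = 110 exp(−2·1870·0.064²).
So c = 2·1870·0.064² = 15.3190.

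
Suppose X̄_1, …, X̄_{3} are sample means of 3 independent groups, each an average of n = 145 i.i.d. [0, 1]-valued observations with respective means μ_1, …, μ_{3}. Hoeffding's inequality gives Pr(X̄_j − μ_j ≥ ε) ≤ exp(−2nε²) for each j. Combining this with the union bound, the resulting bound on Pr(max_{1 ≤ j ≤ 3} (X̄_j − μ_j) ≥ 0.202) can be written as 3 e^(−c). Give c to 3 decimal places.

11.833

Union bound over the 3 events: Pr(max_{1 ≤ j ≤ 3} (X̄_j − μ_j) ≥ 0.202) ≤ 3·exp(−2nε²) = 3 exp(−2·145·0.202²).
So c = 2·145·0.202² = 11.8332.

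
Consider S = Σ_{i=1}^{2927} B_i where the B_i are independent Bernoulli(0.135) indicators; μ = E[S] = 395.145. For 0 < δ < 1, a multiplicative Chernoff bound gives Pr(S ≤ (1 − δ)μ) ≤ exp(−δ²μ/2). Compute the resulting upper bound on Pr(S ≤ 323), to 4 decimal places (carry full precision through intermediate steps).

Write 323 = (1 − δ)μ, so δ = 1 − 323/395.145 = 0.1825785…
Then the exponent is δ²μ/2 = (μ − 323)²/(2μ) = 6.586065.
Bound = exp(−6.586065) = 0.00138.

0.0014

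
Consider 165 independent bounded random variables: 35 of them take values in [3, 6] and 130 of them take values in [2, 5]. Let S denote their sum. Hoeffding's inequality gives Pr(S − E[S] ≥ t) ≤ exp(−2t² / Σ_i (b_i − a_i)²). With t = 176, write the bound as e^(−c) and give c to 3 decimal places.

Σ(b_i − a_i)² = 35·3² + 130·3² = 1485.
c = 2t² / 1485 = 2·176² / 1485 = 41.7185.

41.719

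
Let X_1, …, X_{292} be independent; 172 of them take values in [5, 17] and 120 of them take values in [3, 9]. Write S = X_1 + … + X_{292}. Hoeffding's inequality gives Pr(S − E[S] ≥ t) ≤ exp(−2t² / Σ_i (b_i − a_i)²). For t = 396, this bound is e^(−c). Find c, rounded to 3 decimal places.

Σ(b_i − a_i)² = 172·12² + 120·6² = 29088.
c = 2t² / 29088 = 2·396² / 29088 = 10.7822.

10.782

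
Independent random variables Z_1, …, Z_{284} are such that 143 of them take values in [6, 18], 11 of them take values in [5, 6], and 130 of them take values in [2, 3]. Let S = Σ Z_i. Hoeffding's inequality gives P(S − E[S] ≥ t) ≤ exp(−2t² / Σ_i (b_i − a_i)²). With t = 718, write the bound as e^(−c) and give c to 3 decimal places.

Σ(b_i − a_i)² = 143·12² + 11·1² + 130·1² = 20733.
c = 2t² / 20733 = 2·718² / 20733 = 49.7298.

49.730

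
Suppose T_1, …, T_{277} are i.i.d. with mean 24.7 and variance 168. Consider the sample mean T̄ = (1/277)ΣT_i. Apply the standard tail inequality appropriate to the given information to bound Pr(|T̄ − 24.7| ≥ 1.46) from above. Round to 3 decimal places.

With mean and variance of each term known, Chebyshev's inequality bounds the deviation of the sum (or sample mean).
Var(T̄) = Var(T_i)/n = 168/277 = 0.6065.
Chebyshev: Pr(|T̄ − 24.7| ≥ 1.46) ≤ Var(T̄)/(1.46)² = 168/(277·1.46²) = 0.2845.

0.285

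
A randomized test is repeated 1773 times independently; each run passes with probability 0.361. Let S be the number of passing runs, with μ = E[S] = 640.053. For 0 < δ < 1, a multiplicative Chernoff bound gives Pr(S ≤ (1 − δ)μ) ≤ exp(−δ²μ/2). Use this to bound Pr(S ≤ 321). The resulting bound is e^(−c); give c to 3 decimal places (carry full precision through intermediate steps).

Write 321 = (1 − δ)μ, so δ = 1 − 321/640.053 = 0.498479…
Then the exponent is δ²μ/2 = (μ − 321)²/(2μ) = 79.520615.

79.521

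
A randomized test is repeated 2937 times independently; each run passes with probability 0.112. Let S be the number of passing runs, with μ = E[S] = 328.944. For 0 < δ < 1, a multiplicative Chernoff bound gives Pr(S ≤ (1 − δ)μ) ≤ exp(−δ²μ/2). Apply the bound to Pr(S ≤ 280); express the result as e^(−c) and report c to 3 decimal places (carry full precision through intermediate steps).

Write 280 = (1 − δ)μ, so δ = 1 − 280/328.944 = 0.1487913…
Then the exponent is δ²μ/2 = (μ − 280)²/(2μ) = 3.641220.

3.641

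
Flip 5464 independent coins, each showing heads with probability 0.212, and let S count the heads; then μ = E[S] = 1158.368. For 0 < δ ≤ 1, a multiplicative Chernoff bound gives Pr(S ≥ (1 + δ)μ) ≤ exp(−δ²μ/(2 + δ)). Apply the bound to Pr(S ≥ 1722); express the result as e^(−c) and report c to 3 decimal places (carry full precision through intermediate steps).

Write 1722 = (1 + δ)μ, so δ = 1722/1158.368 − 1 = 0.4865742…
Then the exponent is δ²μ/(2 + δ) = (1722 − μ)² / (μ·(2 + δ)) = 110.291821.

110.292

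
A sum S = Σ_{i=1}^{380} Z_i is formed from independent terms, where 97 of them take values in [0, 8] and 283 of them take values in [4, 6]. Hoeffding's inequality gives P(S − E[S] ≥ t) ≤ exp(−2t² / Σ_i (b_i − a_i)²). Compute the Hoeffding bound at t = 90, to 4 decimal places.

0.1100

Σ(b_i − a_i)² = 97·8² + 283·2² = 7340.
Exponent = 2·90² / 7340 = 2.20708.
Bound = exp(−2.20708) = 0.11002.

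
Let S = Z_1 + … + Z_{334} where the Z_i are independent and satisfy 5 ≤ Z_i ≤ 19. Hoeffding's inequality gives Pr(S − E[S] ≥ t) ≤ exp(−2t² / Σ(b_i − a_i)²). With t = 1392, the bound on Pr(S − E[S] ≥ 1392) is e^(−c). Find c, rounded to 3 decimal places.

Σ(b_i − a_i)² = 334·(14)² = 65464.
c = 2t²/65464 = 2·1392²/65464 = 59.1978.

59.198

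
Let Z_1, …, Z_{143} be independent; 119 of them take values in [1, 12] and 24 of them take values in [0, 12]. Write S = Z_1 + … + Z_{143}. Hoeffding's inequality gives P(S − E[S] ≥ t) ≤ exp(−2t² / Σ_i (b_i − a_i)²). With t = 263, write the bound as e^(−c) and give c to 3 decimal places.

7.748

Σ(b_i − a_i)² = 119·11² + 24·12² = 17855.
c = 2t² / 17855 = 2·263² / 17855 = 7.7479.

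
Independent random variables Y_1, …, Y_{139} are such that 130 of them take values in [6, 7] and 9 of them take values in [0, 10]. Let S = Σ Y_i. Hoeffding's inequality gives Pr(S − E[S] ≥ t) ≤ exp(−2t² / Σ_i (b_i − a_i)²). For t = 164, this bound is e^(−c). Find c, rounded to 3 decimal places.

Σ(b_i − a_i)² = 130·1² + 9·10² = 1030.
c = 2t² / 1030 = 2·164² / 1030 = 52.2252.

52.225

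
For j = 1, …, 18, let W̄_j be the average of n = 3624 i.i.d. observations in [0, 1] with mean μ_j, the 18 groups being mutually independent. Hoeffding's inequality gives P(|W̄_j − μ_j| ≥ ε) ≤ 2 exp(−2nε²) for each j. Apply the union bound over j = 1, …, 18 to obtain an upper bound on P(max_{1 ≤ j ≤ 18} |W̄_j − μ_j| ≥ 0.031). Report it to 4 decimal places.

0.0340

Per-experiment Hoeffding bound: 2·exp(−2·3624·0.031²) = 2·exp(−6.96533) = 0.0018881.
Union bound over 18 events: 18·0.0018881 = 0.03399.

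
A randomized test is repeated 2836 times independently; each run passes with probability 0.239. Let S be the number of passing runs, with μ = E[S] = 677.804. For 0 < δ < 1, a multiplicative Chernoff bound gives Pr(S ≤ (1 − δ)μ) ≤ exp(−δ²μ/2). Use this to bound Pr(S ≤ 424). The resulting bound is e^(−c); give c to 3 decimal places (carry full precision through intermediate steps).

Write 424 = (1 − δ)μ, so δ = 1 − 424/677.804 = 0.3744504…
Then the exponent is δ²μ/2 = (μ − 424)²/(2μ) = 47.518509.

47.519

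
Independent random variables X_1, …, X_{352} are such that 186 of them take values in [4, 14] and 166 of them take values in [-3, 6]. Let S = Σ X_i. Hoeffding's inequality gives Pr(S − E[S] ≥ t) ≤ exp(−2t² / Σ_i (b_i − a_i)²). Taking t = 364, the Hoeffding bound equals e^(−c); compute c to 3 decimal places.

Σ(b_i − a_i)² = 186·10² + 166·9² = 32046.
c = 2t² / 32046 = 2·364² / 32046 = 8.2691.

8.269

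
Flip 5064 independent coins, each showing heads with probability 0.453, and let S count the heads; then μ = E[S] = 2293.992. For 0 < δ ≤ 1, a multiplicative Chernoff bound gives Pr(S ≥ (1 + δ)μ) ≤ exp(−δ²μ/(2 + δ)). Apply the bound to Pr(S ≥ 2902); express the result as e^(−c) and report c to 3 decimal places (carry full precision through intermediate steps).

71.146

Write 2902 = (1 + δ)μ, so δ = 2902/2293.992 − 1 = 0.2650436…
Then the exponent is δ²μ/(2 + δ) = (2902 − μ)² / (μ·(2 + δ)) = 71.145939.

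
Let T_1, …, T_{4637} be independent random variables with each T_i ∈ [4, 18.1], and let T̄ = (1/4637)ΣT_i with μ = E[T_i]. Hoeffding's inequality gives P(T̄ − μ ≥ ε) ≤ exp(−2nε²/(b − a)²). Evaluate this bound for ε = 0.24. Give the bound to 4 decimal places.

Exponent: 2nε²/(b − a)² = 2·4637·0.24² / 14.1² = 2.68690.
Bound = exp(−2.68690) = 0.06809.

0.0681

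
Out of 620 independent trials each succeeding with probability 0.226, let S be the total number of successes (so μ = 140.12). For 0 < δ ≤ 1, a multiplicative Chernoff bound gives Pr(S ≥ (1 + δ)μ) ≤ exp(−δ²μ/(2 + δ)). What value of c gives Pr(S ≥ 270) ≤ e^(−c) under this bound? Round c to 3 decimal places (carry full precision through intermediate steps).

Write 270 = (1 + δ)μ, so δ = 270/140.12 − 1 = 0.9269198…
Then the exponent is δ²μ/(2 + δ) = (270 − μ)² / (μ·(2 + δ)) = 41.131411.

41.131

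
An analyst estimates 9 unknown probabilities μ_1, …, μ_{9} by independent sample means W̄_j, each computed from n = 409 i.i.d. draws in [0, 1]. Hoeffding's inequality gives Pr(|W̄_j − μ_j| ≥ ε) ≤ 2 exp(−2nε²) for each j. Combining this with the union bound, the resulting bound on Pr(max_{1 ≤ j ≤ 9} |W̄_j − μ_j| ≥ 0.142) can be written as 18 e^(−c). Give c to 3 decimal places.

Union bound over the 9 events: Pr(max_{1 ≤ j ≤ 9} |W̄_j − μ_j| ≥ 0.142) ≤ 9·2·exp(−2nε²) = 18 exp(−2·409·0.142²).
So c = 2·409·0.142² = 16.4942.

16.494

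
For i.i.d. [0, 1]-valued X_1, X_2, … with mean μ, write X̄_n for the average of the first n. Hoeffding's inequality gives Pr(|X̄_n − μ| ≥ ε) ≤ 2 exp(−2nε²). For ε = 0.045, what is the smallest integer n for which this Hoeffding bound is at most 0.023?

Require 2·exp(−2nε²) ≤ 0.023, i.e. 2nε² ≥ ln(2/0.023) = 4.465408.
So n ≥ 4.465408 / (2·0.045²) = 1102.570.
The smallest integer n is 1103.

1103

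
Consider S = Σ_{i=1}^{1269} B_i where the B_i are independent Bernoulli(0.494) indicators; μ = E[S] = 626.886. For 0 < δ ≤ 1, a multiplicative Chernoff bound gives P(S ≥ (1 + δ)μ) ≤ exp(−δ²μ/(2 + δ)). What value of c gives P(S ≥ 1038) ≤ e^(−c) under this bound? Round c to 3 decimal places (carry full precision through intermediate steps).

101.517

Write 1038 = (1 + δ)μ, so δ = 1038/626.886 − 1 = 0.6558034…
Then the exponent is δ²μ/(2 + δ) = (1038 − μ)² / (μ·(2 + δ)) = 101.517294.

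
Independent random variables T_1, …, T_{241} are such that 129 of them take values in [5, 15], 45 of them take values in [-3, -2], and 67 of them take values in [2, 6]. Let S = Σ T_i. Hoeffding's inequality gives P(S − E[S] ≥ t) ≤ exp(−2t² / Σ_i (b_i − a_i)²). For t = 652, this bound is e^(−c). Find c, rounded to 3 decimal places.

Σ(b_i − a_i)² = 129·10² + 45·1² + 67·4² = 14017.
c = 2t² / 14017 = 2·652² / 14017 = 60.6555.

60.655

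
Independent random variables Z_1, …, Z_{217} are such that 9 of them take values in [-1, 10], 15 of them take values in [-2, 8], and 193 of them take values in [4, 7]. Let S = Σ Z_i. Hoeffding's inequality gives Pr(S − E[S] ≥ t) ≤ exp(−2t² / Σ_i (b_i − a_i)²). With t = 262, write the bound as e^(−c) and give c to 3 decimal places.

Σ(b_i − a_i)² = 9·11² + 15·10² + 193·3² = 4326.
c = 2t² / 4326 = 2·262² / 4326 = 31.7356.

31.736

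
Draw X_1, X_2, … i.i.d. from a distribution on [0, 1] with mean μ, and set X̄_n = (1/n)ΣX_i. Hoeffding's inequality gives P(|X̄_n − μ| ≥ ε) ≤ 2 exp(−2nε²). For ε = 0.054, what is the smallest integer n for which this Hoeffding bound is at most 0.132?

467

Require 2·exp(−2nε²) ≤ 0.132, i.e. 2nε² ≥ ln(2/0.132) = 2.718101.
So n ≥ 2.718101 / (2·0.054²) = 466.067.
The smallest integer n is 467.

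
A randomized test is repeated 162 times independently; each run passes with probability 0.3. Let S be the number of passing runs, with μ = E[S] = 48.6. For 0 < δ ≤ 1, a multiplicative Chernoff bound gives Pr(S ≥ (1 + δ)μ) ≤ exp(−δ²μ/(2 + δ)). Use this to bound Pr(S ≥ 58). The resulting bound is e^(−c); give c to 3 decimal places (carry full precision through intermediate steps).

Write 58 = (1 + δ)μ, so δ = 58/48.6 − 1 = 0.1934156…
Then the exponent is δ²μ/(2 + δ) = (58 − μ)² / (μ·(2 + δ)) = 0.828893.

0.829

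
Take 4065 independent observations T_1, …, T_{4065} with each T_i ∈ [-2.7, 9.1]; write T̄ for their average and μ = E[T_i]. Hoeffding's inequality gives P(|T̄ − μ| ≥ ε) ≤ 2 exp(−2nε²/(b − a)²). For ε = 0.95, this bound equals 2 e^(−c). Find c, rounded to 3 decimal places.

52.696

c = 2nε²/(b − a)² = 2·4065·0.95² / 11.8² = 52.6955.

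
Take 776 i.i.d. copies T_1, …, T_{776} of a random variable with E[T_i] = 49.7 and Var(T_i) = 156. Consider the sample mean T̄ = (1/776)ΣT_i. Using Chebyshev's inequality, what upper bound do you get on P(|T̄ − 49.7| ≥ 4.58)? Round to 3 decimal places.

0.010

Var(T̄) = Var(T_i)/n = 156/776 = 0.20103.
Chebyshev: P(|T̄ − 49.7| ≥ 4.58) ≤ Var(T̄)/(4.58)² = 156/(776·4.58²) = 0.0096.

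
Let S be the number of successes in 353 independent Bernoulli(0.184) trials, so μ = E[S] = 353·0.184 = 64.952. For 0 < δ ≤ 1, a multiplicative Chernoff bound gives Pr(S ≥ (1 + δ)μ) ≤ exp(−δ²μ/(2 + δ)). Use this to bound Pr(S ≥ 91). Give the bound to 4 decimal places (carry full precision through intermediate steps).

0.0129

Write 91 = (1 + δ)μ, so δ = 91/64.952 − 1 = 0.4010346…
Then the exponent is δ²μ/(2 + δ) = (91 − μ)² / (μ·(2 + δ)) = 4.350687.
Bound = exp(−4.350687) = 0.01290.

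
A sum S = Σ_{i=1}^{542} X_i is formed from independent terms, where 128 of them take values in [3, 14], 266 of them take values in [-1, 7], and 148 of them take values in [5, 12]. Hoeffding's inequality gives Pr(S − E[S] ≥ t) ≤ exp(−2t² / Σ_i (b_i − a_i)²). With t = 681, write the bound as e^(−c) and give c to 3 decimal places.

Σ(b_i − a_i)² = 128·11² + 266·8² + 148·7² = 39764.
c = 2t² / 39764 = 2·681² / 39764 = 23.3257.

23.326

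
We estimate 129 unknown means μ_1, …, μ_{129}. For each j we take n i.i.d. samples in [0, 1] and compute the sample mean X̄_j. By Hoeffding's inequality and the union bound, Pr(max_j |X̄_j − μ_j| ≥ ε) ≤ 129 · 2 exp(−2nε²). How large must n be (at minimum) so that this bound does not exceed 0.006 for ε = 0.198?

Need 2·129·exp(−2nε²) ≤ 0.006, i.e. exp(−2nε²) ≤ 0.006/258.
So 2nε² ≥ ln(258/0.006) = 10.668955.
Hence n ≥ 10.668955/(2·0.198²) = 136.070.
The smallest integer n is 137.

137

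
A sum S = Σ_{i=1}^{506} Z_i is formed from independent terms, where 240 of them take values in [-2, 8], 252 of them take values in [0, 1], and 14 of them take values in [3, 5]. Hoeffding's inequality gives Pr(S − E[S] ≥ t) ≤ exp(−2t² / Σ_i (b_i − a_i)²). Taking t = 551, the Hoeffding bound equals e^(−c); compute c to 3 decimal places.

Σ(b_i − a_i)² = 240·10² + 252·1² + 14·2² = 24308.
c = 2t² / 24308 = 2·551² / 24308 = 24.9795.

24.980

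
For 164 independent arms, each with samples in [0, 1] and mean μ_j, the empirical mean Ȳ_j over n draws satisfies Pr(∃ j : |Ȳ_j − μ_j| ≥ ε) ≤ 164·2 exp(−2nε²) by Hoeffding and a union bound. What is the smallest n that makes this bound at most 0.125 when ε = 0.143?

Need 2·164·exp(−2nε²) ≤ 0.125, i.e. exp(−2nε²) ≤ 0.125/328.
So 2nε² ≥ ln(328/0.125) = 7.872455.
Hence n ≥ 7.872455/(2·0.143²) = 192.490.
The smallest integer n is 193.

193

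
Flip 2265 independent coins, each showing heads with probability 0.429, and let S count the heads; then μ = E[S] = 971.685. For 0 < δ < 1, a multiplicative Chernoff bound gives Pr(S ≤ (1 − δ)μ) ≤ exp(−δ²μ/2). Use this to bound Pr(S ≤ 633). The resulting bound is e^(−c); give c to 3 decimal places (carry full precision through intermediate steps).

59.025

Write 633 = (1 − δ)μ, so δ = 1 − 633/971.685 = 0.3485543…
Then the exponent is δ²μ/2 = (μ − 633)²/(2μ) = 59.025059.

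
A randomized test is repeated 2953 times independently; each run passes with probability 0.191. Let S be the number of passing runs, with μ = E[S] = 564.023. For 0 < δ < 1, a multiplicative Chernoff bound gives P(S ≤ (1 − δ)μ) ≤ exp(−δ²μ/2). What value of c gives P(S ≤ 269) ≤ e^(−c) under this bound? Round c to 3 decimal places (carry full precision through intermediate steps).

77.159

Write 269 = (1 − δ)μ, so δ = 1 − 269/564.023 = 0.5230691…
Then the exponent is δ²μ/2 = (μ − 269)²/(2μ) = 77.158707.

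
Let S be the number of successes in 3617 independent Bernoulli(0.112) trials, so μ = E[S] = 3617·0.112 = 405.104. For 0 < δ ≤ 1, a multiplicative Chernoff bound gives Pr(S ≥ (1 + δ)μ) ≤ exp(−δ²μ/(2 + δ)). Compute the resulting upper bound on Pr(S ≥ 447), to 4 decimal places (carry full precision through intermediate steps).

0.1275

Write 447 = (1 + δ)μ, so δ = 447/405.104 − 1 = 0.1034204…
Then the exponent is δ²μ/(2 + δ) = (447 − μ)² / (μ·(2 + δ)) = 2.059930.
Bound = exp(−2.059930) = 0.12746.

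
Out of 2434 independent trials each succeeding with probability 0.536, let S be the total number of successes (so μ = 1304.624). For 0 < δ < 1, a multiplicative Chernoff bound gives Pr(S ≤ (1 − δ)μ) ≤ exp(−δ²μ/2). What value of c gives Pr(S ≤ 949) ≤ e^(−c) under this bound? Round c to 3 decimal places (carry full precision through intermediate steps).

48.469

Write 949 = (1 − δ)μ, so δ = 1 − 949/1304.624 = 0.2725874…
Then the exponent is δ²μ/2 = (μ − 949)²/(2μ) = 48.469302.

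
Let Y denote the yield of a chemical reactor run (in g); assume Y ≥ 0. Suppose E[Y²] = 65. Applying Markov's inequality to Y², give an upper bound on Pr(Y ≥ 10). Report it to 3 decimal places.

Since Y ≥ 0, the event {Y ≥ 10} is the same as {Y² ≥ 100}.
Markov's inequality applied to Y² gives Pr(Y² ≥ 100) ≤ E[Y²]/100 = 65/100 = 0.6500.

0.650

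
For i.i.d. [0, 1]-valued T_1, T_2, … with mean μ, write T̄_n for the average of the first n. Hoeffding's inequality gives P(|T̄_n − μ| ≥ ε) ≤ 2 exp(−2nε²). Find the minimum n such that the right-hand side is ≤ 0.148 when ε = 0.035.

Require 2·exp(−2nε²) ≤ 0.148, i.e. 2nε² ≥ ln(2/0.148) = 2.603690.
So n ≥ 2.603690 / (2·0.035²) = 1062.731.
The smallest integer n is 1063.

1063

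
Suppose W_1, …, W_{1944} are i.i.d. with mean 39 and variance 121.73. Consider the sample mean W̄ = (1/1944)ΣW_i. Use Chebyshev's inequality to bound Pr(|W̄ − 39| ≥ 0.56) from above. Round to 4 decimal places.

Var(W̄) = Var(W_i)/n = 121.73/1944 = 0.062618.
Chebyshev: Pr(|W̄ − 39| ≥ 0.56) ≤ Var(W̄)/(0.56)² = 121.73/(1944·0.56²) = 0.1997.

0.1997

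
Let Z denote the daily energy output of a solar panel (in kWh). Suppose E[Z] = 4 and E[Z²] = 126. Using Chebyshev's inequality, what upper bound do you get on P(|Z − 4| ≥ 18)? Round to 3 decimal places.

Var(Z) = E[Z²] − (E[Z])² = 126 − 16 = 110.
Chebyshev's inequality: P(|Z − μ| ≥ t) ≤ Var(Z)/t² = 110/324 = 0.3395.

0.340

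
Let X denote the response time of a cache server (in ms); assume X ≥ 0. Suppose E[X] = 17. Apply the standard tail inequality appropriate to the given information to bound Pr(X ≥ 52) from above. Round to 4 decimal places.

0.3269

Only the mean of a non-negative variable is known, so Markov's inequality is the applicable tail bound.
Markov's inequality: for a non-negative random variable, Pr(X ≥ a) ≤ E[X]/a.
Here E[X] = 17 and a = 52, so the bound is 17/52 = 0.3269.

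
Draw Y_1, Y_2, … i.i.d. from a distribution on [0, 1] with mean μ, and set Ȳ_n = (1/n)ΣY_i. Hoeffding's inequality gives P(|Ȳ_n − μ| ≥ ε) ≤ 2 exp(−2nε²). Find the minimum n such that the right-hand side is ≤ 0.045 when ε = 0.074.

Require 2·exp(−2nε²) ≤ 0.045, i.e. 2nε² ≥ ln(2/0.045) = 3.794240.
So n ≥ 3.794240 / (2·0.074²) = 346.443.
The smallest integer n is 347.

347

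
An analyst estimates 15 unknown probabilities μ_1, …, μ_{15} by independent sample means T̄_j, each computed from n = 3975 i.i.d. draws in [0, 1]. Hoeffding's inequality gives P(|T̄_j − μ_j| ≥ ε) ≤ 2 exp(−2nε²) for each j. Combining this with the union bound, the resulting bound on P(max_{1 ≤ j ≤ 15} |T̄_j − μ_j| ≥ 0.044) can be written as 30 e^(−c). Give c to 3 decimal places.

15.391

Union bound over the 15 events: P(max_{1 ≤ j ≤ 15} |T̄_j − μ_j| ≥ 0.044) ≤ 15·2·exp(−2nε²) = 30 exp(−2·3975·0.044²).
So c = 2·3975·0.044² = 15.3912.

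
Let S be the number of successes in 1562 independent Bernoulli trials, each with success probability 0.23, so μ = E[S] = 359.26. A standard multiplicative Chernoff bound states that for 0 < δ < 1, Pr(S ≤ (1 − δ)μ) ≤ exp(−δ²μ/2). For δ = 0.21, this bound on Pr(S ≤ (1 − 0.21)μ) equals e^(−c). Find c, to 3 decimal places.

7.922

c = δ²μ/2 = 0.21²·359.26/2 = 7.9217.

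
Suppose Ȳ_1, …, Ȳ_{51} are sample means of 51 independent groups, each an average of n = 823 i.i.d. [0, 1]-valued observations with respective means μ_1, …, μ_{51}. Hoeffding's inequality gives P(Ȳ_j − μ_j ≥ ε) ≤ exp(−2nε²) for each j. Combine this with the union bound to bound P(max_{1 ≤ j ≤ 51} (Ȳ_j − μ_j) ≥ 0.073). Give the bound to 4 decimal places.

0.0079

Per-experiment Hoeffding bound: exp(−2·823·0.073²) = exp(−8.77153) = 0.00015509.
Union bound over 51 events: 51·0.00015509 = 0.00791.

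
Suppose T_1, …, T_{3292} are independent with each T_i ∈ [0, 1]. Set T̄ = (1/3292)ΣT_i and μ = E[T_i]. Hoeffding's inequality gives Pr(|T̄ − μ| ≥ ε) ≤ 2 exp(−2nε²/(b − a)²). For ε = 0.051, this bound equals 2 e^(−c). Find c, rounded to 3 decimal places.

c = 2nε²/(b − a)² = 2·3292·0.051² / 1² = 17.1250.

17.125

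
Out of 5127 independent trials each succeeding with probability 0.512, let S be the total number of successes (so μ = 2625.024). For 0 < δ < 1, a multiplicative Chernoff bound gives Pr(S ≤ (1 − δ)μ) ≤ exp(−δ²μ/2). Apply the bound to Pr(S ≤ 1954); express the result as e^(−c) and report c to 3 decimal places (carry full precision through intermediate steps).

Write 1954 = (1 − δ)μ, so δ = 1 − 1954/2625.024 = 0.2556259…
Then the exponent is δ²μ/2 = (μ − 1954)²/(2μ) = 85.765541.

85.766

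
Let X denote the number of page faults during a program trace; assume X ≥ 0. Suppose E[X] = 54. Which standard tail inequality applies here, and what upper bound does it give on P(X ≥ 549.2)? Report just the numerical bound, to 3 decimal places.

Only the mean of a non-negative variable is known, so Markov's inequality is the applicable tail bound.
Markov's inequality: for a non-negative random variable, P(X ≥ a) ≤ E[X]/a.
Here E[X] = 54 and a = 549.2, so the bound is 54/549.2 = 0.0983.

0.098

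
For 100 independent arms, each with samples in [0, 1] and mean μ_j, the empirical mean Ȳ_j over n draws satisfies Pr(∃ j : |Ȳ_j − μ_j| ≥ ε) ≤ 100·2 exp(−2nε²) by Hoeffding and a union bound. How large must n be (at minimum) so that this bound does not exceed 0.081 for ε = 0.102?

376

Need 2·100·exp(−2nε²) ≤ 0.081, i.e. exp(−2nε²) ≤ 0.081/200.
So 2nε² ≥ ln(200/0.081) = 7.811623.
Hence n ≥ 7.811623/(2·0.102²) = 375.414.
The smallest integer n is 376.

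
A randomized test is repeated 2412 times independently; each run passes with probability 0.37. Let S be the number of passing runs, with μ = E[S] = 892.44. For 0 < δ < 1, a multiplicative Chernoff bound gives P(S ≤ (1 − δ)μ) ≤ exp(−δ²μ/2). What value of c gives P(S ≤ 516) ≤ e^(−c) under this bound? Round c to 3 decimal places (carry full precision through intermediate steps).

79.393

Write 516 = (1 − δ)μ, so δ = 1 − 516/892.44 = 0.4218099…
Then the exponent is δ²μ/2 = (μ − 516)²/(2μ) = 79.393054.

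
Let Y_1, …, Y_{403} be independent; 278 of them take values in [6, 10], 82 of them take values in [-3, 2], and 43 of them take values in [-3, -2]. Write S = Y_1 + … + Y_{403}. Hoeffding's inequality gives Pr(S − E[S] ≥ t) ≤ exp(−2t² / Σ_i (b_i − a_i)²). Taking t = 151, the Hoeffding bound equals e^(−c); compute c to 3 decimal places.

Σ(b_i − a_i)² = 278·4² + 82·5² + 43·1² = 6541.
c = 2t² / 6541 = 2·151² / 6541 = 6.9717.

6.972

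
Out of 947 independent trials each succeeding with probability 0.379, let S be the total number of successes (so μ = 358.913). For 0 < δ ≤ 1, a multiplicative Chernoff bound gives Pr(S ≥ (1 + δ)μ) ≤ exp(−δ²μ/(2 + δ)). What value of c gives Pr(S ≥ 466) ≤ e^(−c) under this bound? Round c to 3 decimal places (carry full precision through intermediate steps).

Write 466 = (1 + δ)μ, so δ = 466/358.913 − 1 = 0.2983648…
Then the exponent is δ²μ/(2 + δ) = (466 − μ)² / (μ·(2 + δ)) = 13.901618.

13.902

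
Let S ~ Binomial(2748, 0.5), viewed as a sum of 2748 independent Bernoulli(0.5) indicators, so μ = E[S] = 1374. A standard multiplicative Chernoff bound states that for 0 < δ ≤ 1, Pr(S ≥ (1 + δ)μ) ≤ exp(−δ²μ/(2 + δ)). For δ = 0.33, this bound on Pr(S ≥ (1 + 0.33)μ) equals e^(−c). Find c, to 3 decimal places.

c = δ²μ/(2 + δ) = 0.33²·1374/(2 + 0.33) = 64.2183.

64.218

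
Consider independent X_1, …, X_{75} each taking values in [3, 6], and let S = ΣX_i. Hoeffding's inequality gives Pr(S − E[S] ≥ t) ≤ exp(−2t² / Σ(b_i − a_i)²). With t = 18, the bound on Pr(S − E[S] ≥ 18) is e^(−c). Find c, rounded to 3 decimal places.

Σ(b_i − a_i)² = 75·(3)² = 675.
c = 2t²/675 = 2·18²/675 = 0.9600.

0.960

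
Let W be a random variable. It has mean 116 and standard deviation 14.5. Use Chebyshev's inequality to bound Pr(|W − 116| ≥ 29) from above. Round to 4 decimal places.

Chebyshev: Pr(|W − μ| ≥ t) ≤ Var(W)/t².
Var(W) = σ² = 14.5² = 210.25.
Bound = 210.25 / 841 = 0.2500.

0.2500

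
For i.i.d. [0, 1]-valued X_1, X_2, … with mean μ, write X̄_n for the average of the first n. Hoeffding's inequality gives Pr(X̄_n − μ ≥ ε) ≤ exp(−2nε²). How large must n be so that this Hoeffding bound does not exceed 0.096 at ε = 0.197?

31

Require exp(−2nε²) ≤ 0.096, i.e. 2nε² ≥ ln(1/0.096) = 2.343407.
So n ≥ 2.343407 / (2·0.197²) = 30.192.
The smallest integer n is 31.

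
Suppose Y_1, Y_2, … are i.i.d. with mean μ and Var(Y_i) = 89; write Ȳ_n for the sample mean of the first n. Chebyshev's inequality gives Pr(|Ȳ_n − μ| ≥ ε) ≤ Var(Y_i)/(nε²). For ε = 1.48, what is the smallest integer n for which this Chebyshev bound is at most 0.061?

Require 89/(n·1.48²) ≤ 0.061, i.e. n ≥ 89/(0.061·1.48²) = 666.096.
The smallest integer n is 667.

667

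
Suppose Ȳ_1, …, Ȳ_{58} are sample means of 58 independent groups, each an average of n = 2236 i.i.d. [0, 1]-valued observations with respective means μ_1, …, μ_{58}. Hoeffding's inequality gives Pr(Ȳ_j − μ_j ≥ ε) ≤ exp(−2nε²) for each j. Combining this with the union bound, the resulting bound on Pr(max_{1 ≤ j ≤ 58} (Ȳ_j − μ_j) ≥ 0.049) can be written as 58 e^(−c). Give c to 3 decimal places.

10.737

Union bound over the 58 events: Pr(max_{1 ≤ j ≤ 58} (Ȳ_j − μ_j) ≥ 0.049) ≤ 58·exp(−2nε²) = 58 exp(−2·2236·0.049²).
So c = 2·2236·0.049² = 10.7373.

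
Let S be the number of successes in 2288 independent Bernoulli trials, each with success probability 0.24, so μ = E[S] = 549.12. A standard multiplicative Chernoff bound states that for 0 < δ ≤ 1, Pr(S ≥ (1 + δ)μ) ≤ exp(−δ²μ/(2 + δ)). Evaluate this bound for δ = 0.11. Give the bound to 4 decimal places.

Exponent = δ²μ/(2 + δ) = 0.11²·549.12/2.11 = 3.1490.
Bound = exp(−3.1490) = 0.04290.

0.0429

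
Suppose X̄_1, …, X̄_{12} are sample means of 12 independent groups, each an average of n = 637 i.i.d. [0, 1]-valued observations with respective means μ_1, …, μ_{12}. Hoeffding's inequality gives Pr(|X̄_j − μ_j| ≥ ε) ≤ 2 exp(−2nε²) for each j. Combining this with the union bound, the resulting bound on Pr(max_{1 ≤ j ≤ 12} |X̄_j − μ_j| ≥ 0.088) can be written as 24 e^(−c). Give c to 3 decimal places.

9.866

Union bound over the 12 events: Pr(max_{1 ≤ j ≤ 12} |X̄_j − μ_j| ≥ 0.088) ≤ 12·2·exp(−2nε²) = 24 exp(−2·637·0.088²).
So c = 2·637·0.088² = 9.8659.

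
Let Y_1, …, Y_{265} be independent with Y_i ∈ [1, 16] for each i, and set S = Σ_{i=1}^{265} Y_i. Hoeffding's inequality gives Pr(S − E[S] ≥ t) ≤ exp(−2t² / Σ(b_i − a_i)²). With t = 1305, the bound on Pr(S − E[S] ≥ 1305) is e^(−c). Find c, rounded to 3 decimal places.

57.125

Σ(b_i − a_i)² = 265·(15)² = 59625.
c = 2t²/59625 = 2·1305²/59625 = 57.1245.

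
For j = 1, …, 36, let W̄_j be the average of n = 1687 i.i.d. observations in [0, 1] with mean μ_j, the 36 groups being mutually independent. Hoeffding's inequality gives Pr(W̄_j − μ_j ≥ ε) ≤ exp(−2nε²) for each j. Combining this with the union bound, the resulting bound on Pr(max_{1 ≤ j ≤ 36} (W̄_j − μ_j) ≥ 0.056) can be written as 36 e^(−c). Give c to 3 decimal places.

Union bound over the 36 events: Pr(max_{1 ≤ j ≤ 36} (W̄_j − μ_j) ≥ 0.056) ≤ 36·exp(−2nε²) = 36 exp(−2·1687·0.056²).
So c = 2·1687·0.056² = 10.5809.

10.581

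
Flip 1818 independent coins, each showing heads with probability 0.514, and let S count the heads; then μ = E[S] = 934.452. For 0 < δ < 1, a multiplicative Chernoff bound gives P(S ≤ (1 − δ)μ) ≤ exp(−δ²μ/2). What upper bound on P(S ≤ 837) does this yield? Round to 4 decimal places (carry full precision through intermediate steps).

Write 837 = (1 − δ)μ, so δ = 1 − 837/934.452 = 0.1042879…
Then the exponent is δ²μ/2 = (μ − 837)²/(2μ) = 5.081530.
Bound = exp(−5.081530) = 0.00621.

0.0062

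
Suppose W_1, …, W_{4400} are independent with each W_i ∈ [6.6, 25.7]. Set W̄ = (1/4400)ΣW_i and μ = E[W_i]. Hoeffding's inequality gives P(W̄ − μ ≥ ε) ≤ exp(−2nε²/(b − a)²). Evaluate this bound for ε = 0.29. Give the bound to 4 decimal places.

0.1315

Exponent: 2nε²/(b − a)² = 2·4400·0.29² / 19.1² = 2.02867.
Bound = exp(−2.02867) = 0.13151.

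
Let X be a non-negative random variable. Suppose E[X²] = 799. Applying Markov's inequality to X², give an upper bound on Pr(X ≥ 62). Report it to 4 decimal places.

Since X ≥ 0, the event {X ≥ 62} is the same as {X² ≥ 3844}.
Markov's inequality applied to X² gives Pr(X² ≥ 3844) ≤ E[X²]/3844 = 799/3844 = 0.2079.

0.2079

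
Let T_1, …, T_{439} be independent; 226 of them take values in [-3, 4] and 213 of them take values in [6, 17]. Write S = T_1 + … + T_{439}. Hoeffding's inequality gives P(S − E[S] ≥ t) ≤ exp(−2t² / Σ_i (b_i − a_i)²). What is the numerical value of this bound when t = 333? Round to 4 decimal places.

Σ(b_i − a_i)² = 226·7² + 213·11² = 36847.
Exponent = 2·333² / 36847 = 6.01889.
Bound = exp(−6.01889) = 0.00243.

0.0024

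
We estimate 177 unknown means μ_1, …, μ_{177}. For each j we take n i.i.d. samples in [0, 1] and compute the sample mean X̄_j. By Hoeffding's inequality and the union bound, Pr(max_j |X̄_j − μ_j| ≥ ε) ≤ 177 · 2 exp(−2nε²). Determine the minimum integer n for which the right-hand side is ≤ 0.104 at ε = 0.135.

224

Need 2·177·exp(−2nε²) ≤ 0.104, i.e. exp(−2nε²) ≤ 0.104/354.
So 2nε² ≥ ln(354/0.104) = 8.132661.
Hence n ≥ 8.132661/(2·0.135²) = 223.118.
The smallest integer n is 224.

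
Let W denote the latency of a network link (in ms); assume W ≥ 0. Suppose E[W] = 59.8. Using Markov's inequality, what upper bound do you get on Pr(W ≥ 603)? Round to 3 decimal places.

0.099

Markov's inequality: for a non-negative random variable, Pr(W ≥ a) ≤ E[W]/a.
Here E[W] = 59.8 and a = 603, so the bound is 59.8/603 = 0.0992.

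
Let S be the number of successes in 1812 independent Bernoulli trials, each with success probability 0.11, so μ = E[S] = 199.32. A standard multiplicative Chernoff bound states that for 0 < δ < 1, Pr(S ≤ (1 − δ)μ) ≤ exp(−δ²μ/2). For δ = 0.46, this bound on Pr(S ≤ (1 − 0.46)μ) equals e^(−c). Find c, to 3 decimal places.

21.088

c = δ²μ/2 = 0.46²·199.32/2 = 21.0881.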